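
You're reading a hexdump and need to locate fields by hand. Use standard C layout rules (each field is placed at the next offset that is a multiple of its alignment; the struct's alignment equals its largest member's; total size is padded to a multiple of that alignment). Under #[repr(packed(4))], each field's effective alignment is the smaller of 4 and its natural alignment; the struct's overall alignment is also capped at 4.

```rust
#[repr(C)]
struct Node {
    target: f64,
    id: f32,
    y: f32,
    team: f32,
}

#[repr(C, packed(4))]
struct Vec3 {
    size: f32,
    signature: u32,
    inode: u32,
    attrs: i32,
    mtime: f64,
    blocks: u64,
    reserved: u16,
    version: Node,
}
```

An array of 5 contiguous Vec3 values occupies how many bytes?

300

Node: @0: target [8B, align 8] → 8; @8: id [4B, align 4] → 12; @12: y [4B, align 4] → 16; @16: team [4B, align 4] → 20; +4 tail pad (align 8); size 24, align 8
@0: size [4B, align 4] → 4
@4: signature [4B, align 4] → 8
@8: inode [4B, align 4] → 12
@12: attrs [4B, align 4] → 16
@16: mtime [8B, align 4] → 24
@24: blocks [8B, align 4] → 32
@32: reserved [2B, align 2] → 34
+2 pad (align 4)
@36: version [24B, align 4] → 60
size 60, align 4
array of 5: 5 × 60 = 300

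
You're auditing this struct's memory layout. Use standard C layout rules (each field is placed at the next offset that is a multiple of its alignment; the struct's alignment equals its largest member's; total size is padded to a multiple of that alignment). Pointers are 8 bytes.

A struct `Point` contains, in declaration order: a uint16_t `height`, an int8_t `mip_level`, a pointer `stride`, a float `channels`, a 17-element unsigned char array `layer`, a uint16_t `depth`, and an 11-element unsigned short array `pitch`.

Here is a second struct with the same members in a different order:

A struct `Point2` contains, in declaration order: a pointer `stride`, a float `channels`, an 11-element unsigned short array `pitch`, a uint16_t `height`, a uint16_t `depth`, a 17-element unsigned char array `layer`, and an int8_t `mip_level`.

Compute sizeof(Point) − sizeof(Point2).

8

height at 0 (size 2, align 2) → ends 2
mip_level at 2 (size 1, align 1) → ends 3
pad 5 to align 8 for stride
stride at 8 (size 8, align 8) → ends 16
channels at 16 (size 4, align 4) → ends 20
layer at 20 (size 17, align 1) → ends 37
pad 1 to align 2 for depth
depth at 38 (size 2, align 2) → ends 40
pitch at 40 (size 22, align 2) → ends 62
tail pad 2 to reach multiple of 8
total 64 bytes, alignment 8
— Point2 —
stride at 0 (size 8, align 8) → ends 8
channels at 8 (size 4, align 4) → ends 12
pitch at 12 (size 22, align 2) → ends 34
height at 34 (size 2, align 2) → ends 36
depth at 36 (size 2, align 2) → ends 38
layer at 38 (size 17, align 1) → ends 55
mip_level at 55 (size 1, align 1) → ends 56
total 56 bytes, alignment 8
64 − 56 = 8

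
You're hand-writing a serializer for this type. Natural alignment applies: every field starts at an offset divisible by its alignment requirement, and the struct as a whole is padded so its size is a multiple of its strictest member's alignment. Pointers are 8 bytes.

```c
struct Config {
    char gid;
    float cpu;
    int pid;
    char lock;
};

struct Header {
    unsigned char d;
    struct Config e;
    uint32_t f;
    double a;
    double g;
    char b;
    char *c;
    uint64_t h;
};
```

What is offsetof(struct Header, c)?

Config: @0: gid [1B, align 1] → 1; +3 pad (align 4); @4: cpu [4B, align 4] → 8; @8: pid [4B, align 4] → 12; @12: lock [1B, align 1] → 13; +3 tail pad (align 4); size 16, align 4
@0: d [1B, align 1] → 1
+3 pad (align 4)
@4: e [16B, align 4] → 20
@20: f [4B, align 4] → 24
@24: a [8B, align 8] → 32
@32: g [8B, align 8] → 40
@40: b [1B, align 1] → 41
+7 pad (align 8)
@48: c [8B, align 8] → 56

48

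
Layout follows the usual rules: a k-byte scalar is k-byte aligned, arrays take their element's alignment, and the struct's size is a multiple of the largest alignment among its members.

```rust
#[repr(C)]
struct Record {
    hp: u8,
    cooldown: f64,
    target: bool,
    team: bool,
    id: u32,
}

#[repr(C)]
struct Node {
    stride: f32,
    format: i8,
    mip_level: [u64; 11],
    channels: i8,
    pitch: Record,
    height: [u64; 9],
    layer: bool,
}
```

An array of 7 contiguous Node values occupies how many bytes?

1456

Record: hp at 0 (size 1, align 1) → ends 1; pad 7 to align 8 for cooldown; cooldown at 8 (size 8, align 8) → ends 16; target at 16 (size 1, align 1) → ends 17; team at 17 (size 1, align 1) → ends 18; pad 2 to align 4 for id; id at 20 (size 4, align 4) → ends 24; total 24 bytes, alignment 8
stride at 0 (size 4, align 4) → ends 4
format at 4 (size 1, align 1) → ends 5
pad 3 to align 8 for mip_level
mip_level at 8 (size 88, align 8) → ends 96
channels at 96 (size 1, align 1) → ends 97
pad 7 to align 8 for pitch
pitch at 104 (size 24, align 8) → ends 128
height at 128 (size 72, align 8) → ends 200
layer at 200 (size 1, align 1) → ends 201
tail pad 7 to reach multiple of 8
total 208 bytes, alignment 8
array of 7: 7 × 208 = 1456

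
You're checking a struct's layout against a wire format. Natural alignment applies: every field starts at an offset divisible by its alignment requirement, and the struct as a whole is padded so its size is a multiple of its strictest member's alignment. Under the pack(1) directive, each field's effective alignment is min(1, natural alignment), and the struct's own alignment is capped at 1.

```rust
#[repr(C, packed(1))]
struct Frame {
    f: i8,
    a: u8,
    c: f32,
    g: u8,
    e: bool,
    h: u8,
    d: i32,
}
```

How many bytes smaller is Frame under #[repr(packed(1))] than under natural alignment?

3

natural layout:
  0..1  f  (1B, 1-aligned)
  1..2  a  (1B, 1-aligned)
  2..4  -- padding (2B)
  4..8  c  (4B, 4-aligned)
  8..9  g  (1B, 1-aligned)
  9..10  e  (1B, 1-aligned)
  10..11  h  (1B, 1-aligned)
  11..12  -- padding (1B)
  12..16  d  (4B, 4-aligned)
  sizeof = 16, alignof = 4
packed(1) layout:
  0..1  f  (1B, 1-aligned)
  1..2  a  (1B, 1-aligned)
  2..6  c  (4B, 1-aligned)
  6..7  g  (1B, 1-aligned)
  7..8  e  (1B, 1-aligned)
  8..9  h  (1B, 1-aligned)
  9..13  d  (4B, 1-aligned)
  sizeof = 13, alignof = 1
16 − 13 = 3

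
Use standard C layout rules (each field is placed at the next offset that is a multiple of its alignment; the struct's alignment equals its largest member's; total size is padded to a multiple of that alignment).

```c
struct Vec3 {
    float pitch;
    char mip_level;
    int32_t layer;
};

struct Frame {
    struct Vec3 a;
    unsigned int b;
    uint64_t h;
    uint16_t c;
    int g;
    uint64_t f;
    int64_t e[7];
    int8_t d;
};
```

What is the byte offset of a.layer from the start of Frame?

Vec3: pitch at 0 (size 4, align 4) → ends 4; mip_level at 4 (size 1, align 1) → ends 5; pad 3 to align 4 for layer; layer at 8 (size 4, align 4) → ends 12; total 12 bytes, alignment 4
a at 0 (size 12, align 4) → ends 12
within Vec3: layer at 8
0 + 8 = 8

8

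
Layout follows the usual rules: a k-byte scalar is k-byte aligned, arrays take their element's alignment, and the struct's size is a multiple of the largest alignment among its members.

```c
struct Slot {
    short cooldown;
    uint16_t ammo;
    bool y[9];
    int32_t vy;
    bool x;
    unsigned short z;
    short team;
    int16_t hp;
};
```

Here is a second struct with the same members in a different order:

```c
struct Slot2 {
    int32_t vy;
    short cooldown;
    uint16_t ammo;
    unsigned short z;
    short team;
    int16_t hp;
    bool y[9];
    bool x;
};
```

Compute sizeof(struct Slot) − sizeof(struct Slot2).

4

@0: cooldown [2B, align 2] → 2
@2: ammo [2B, align 2] → 4
@4: y [9B, align 1] → 13
+3 pad (align 4)
@16: vy [4B, align 4] → 20
@20: x [1B, align 1] → 21
+1 pad (align 2)
@22: z [2B, align 2] → 24
@24: team [2B, align 2] → 26
@26: hp [2B, align 2] → 28
size 28, align 4
— Slot2 —
@0: vy [4B, align 4] → 4
@4: cooldown [2B, align 2] → 6
@6: ammo [2B, align 2] → 8
@8: z [2B, align 2] → 10
@10: team [2B, align 2] → 12
@12: hp [2B, align 2] → 14
@14: y [9B, align 1] → 23
@23: x [1B, align 1] → 24
size 24, align 4
28 − 24 = 4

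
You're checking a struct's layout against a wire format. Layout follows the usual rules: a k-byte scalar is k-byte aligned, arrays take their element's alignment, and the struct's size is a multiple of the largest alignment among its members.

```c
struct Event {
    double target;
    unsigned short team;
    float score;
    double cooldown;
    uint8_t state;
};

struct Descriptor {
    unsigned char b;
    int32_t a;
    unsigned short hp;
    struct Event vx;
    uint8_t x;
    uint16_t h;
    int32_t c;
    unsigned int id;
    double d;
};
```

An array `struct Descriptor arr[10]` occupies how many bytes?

Event: @0: target [8B, align 8] → 8; @8: team [2B, align 2] → 10; +2 pad (align 4); @12: score [4B, align 4] → 16; @16: cooldown [8B, align 8] → 24; @24: state [1B, align 1] → 25; +7 tail pad (align 8); size 32, align 8
@0: b [1B, align 1] → 1
+3 pad (align 4)
@4: a [4B, align 4] → 8
@8: hp [2B, align 2] → 10
+6 pad (align 8)
@16: vx [32B, align 8] → 48
@48: x [1B, align 1] → 49
+1 pad (align 2)
@50: h [2B, align 2] → 52
@52: c [4B, align 4] → 56
@56: id [4B, align 4] → 60
+4 pad (align 8)
@64: d [8B, align 8] → 72
size 72, align 8
array of 10: 10 × 72 = 720

720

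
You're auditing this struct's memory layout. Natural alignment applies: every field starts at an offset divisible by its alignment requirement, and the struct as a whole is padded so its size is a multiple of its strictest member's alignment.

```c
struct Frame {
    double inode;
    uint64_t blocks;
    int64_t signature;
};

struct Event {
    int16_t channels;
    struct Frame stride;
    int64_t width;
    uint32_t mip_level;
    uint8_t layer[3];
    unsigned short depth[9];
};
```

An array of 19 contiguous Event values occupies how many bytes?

Frame: @0: inode [8B, align 8] → 8; @8: blocks [8B, align 8] → 16; @16: signature [8B, align 8] → 24; size 24, align 8
@0: channels [2B, align 2] → 2
+6 pad (align 8)
@8: stride [24B, align 8] → 32
@32: width [8B, align 8] → 40
@40: mip_level [4B, align 4] → 44
@44: layer [3B, align 1] → 47
+1 pad (align 2)
@48: depth [18B, align 2] → 66
+6 tail pad (align 8)
size 72, align 8
array of 19: 19 × 72 = 1368

1368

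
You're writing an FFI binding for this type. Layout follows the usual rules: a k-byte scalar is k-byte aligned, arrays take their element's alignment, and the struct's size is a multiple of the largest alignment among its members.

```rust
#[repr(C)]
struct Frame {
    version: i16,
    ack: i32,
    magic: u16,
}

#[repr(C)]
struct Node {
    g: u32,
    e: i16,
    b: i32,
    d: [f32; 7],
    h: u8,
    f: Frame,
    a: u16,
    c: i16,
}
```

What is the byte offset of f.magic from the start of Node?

Frame: version at 0 (size 2, align 2) → ends 2; pad 2 to align 4 for ack; ack at 4 (size 4, align 4) → ends 8; magic at 8 (size 2, align 2) → ends 10; tail pad 2 to reach multiple of 4; total 12 bytes, alignment 4
g at 0 (size 4, align 4) → ends 4
e at 4 (size 2, align 2) → ends 6
pad 2 to align 4 for b
b at 8 (size 4, align 4) → ends 12
d at 12 (size 28, align 4) → ends 40
h at 40 (size 1, align 1) → ends 41
pad 3 to align 4 for f
f at 44 (size 12, align 4) → ends 56
within Frame: magic at 8
44 + 8 = 52

52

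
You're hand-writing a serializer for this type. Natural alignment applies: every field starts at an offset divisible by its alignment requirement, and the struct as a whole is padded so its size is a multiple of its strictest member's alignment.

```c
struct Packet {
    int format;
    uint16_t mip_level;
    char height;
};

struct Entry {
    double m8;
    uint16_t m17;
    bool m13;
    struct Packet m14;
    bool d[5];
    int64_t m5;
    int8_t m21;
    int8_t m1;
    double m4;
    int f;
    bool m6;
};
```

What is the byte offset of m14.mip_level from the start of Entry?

Packet: @0: format [4B, align 4] → 4; @4: mip_level [2B, align 2] → 6; @6: height [1B, align 1] → 7; +1 tail pad (align 4); size 8, align 4
@0: m8 [8B, align 8] → 8
@8: m17 [2B, align 2] → 10
@10: m13 [1B, align 1] → 11
+1 pad (align 4)
@12: m14 [8B, align 4] → 20
within Packet: mip_level at 4
12 + 4 = 16

16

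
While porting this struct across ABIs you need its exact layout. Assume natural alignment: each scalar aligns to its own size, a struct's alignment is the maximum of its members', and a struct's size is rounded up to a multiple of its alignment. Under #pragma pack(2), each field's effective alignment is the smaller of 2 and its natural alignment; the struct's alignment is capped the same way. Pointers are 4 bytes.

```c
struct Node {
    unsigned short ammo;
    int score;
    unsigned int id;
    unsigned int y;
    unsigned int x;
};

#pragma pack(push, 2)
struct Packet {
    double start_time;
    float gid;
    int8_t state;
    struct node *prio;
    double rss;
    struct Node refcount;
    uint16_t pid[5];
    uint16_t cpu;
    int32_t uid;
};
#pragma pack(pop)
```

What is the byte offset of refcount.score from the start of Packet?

30

Node: 0..2  ammo  (2B, 2-aligned); 2..4  -- padding (2B); 4..8  score  (4B, 4-aligned); 8..12  id  (4B, 4-aligned); 12..16  y  (4B, 4-aligned); 16..20  x  (4B, 4-aligned); sizeof = 20, alignof = 4
0..8  start_time  (8B, 2-aligned)
8..12  gid  (4B, 2-aligned)
12..13  state  (1B, 1-aligned)
13..14  -- padding (1B)
14..18  prio  (4B, 2-aligned)
18..26  rss  (8B, 2-aligned)
26..46  refcount  (20B, 2-aligned)
within Node: score at 4
26 + 4 = 30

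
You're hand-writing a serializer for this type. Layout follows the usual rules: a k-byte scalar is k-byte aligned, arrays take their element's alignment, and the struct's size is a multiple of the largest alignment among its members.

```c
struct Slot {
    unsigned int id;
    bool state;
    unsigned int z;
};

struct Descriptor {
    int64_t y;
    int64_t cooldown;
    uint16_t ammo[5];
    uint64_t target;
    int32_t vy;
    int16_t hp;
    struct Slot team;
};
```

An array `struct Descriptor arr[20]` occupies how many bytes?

1280

Slot: @0: id [4B, align 4] → 4; @4: state [1B, align 1] → 5; +3 pad (align 4); @8: z [4B, align 4] → 12; size 12, align 4
@0: y [8B, align 8] → 8
@8: cooldown [8B, align 8] → 16
@16: ammo [10B, align 2] → 26
+6 pad (align 8)
@32: target [8B, align 8] → 40
@40: vy [4B, align 4] → 44
@44: hp [2B, align 2] → 46
+2 pad (align 4)
@48: team [12B, align 4] → 60
+4 tail pad (align 8)
size 64, align 8
array of 20: 20 × 64 = 1280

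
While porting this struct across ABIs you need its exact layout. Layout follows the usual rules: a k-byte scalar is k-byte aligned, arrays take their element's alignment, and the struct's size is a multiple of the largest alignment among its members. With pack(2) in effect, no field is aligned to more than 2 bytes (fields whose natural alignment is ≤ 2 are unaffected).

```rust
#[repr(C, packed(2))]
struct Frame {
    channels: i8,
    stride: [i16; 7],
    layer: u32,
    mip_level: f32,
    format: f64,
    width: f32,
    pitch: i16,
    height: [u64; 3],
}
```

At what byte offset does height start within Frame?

38

0..1  channels  (1B, 1-aligned)
1..2  -- padding (1B)
2..16  stride  (14B, 2-aligned)
16..20  layer  (4B, 2-aligned)
20..24  mip_level  (4B, 2-aligned)
24..32  format  (8B, 2-aligned)
32..36  width  (4B, 2-aligned)
36..38  pitch  (2B, 2-aligned)
38..62  height  (24B, 2-aligned)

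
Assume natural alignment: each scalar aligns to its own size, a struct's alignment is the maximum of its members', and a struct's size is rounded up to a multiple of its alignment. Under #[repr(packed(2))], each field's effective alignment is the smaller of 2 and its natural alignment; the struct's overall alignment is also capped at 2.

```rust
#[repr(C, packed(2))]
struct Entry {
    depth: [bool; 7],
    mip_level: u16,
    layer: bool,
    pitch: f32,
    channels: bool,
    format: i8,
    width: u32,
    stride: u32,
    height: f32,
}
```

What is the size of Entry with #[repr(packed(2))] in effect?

0..7  depth  (7B, 1-aligned)
7..8  -- padding (1B)
8..10  mip_level  (2B, 2-aligned)
10..11  layer  (1B, 1-aligned)
11..12  -- padding (1B)
12..16  pitch  (4B, 2-aligned)
16..17  channels  (1B, 1-aligned)
17..18  format  (1B, 1-aligned)
18..22  width  (4B, 2-aligned)
22..26  stride  (4B, 2-aligned)
26..30  height  (4B, 2-aligned)
sizeof = 30, alignof = 2

30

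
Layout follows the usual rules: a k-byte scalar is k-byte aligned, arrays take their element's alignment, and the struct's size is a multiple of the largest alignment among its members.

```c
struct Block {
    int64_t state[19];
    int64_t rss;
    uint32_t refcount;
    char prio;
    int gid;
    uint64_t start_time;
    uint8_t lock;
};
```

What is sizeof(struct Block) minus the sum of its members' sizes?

14

@0: state [152B, align 8] → 152
@152: rss [8B, align 8] → 160
@160: refcount [4B, align 4] → 164
@164: prio [1B, align 1] → 165
+3 pad (align 4)
@168: gid [4B, align 4] → 172
+4 pad (align 8)
@176: start_time [8B, align 8] → 184
@184: lock [1B, align 1] → 185
+7 tail pad (align 8)
size 192, align 8
data bytes 178, size 192 → padding 14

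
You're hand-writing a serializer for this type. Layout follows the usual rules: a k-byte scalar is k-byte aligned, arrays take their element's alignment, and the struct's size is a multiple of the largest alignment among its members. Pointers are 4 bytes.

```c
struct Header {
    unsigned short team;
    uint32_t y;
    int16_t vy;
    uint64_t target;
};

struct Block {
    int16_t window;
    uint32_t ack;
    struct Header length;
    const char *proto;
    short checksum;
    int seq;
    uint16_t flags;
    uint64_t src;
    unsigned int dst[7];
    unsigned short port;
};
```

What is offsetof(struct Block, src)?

48

Header: team at 0 (size 2, align 2) → ends 2; pad 2 to align 4 for y; y at 4 (size 4, align 4) → ends 8; vy at 8 (size 2, align 2) → ends 10; pad 6 to align 8 for target; target at 16 (size 8, align 8) → ends 24; total 24 bytes, alignment 8
window at 0 (size 2, align 2) → ends 2
pad 2 to align 4 for ack
ack at 4 (size 4, align 4) → ends 8
length at 8 (size 24, align 8) → ends 32
proto at 32 (size 4, align 4) → ends 36
checksum at 36 (size 2, align 2) → ends 38
pad 2 to align 4 for seq
seq at 40 (size 4, align 4) → ends 44
flags at 44 (size 2, align 2) → ends 46
pad 2 to align 8 for src
src at 48 (size 8, align 8) → ends 56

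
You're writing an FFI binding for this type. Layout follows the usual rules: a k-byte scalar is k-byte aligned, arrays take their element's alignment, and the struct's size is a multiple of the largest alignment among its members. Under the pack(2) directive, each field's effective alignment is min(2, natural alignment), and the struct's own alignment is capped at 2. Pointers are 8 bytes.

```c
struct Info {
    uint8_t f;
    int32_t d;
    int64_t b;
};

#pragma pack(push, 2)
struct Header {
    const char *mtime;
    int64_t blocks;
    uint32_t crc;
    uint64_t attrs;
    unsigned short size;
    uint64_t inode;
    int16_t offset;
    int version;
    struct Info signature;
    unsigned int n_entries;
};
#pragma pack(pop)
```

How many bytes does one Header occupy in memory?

64

Info: f at 0 (size 1, align 1) → ends 1; pad 3 to align 4 for d; d at 4 (size 4, align 4) → ends 8; b at 8 (size 8, align 8) → ends 16; total 16 bytes, alignment 8
mtime at 0 (size 8, align 2) → ends 8
blocks at 8 (size 8, align 2) → ends 16
crc at 16 (size 4, align 2) → ends 20
attrs at 20 (size 8, align 2) → ends 28
size at 28 (size 2, align 2) → ends 30
inode at 30 (size 8, align 2) → ends 38
offset at 38 (size 2, align 2) → ends 40
version at 40 (size 4, align 2) → ends 44
signature at 44 (size 16, align 2) → ends 60
n_entries at 60 (size 4, align 2) → ends 64
total 64 bytes, alignment 2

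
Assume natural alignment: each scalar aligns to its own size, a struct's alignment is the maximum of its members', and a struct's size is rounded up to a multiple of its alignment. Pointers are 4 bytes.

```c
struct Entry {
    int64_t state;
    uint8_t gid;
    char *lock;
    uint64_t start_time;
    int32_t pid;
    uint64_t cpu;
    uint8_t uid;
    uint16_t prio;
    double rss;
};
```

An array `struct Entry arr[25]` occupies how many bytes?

1400

state at 0 (size 8, align 8) → ends 8
gid at 8 (size 1, align 1) → ends 9
pad 3 to align 4 for lock
lock at 12 (size 4, align 4) → ends 16
start_time at 16 (size 8, align 8) → ends 24
pid at 24 (size 4, align 4) → ends 28
pad 4 to align 8 for cpu
cpu at 32 (size 8, align 8) → ends 40
uid at 40 (size 1, align 1) → ends 41
pad 1 to align 2 for prio
prio at 42 (size 2, align 2) → ends 44
pad 4 to align 8 for rss
rss at 48 (size 8, align 8) → ends 56
total 56 bytes, alignment 8
array of 25: 25 × 56 = 1400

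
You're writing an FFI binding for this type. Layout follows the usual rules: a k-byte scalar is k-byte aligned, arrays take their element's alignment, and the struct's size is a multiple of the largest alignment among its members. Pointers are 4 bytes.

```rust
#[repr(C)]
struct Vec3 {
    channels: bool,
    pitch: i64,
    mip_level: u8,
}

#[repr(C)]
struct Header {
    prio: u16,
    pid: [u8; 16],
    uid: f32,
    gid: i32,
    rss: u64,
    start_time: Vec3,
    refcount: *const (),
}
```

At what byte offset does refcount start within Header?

64

Vec3: 0..1  channels  (1B, 1-aligned); 1..8  -- padding (7B); 8..16  pitch  (8B, 8-aligned); 16..17  mip_level  (1B, 1-aligned); 17..24  -- tail padding (7B); sizeof = 24, alignof = 8
0..2  prio  (2B, 2-aligned)
2..18  pid  (16B, 1-aligned)
18..20  -- padding (2B)
20..24  uid  (4B, 4-aligned)
24..28  gid  (4B, 4-aligned)
28..32  -- padding (4B)
32..40  rss  (8B, 8-aligned)
40..64  start_time  (24B, 8-aligned)
64..68  refcount  (4B, 4-aligned)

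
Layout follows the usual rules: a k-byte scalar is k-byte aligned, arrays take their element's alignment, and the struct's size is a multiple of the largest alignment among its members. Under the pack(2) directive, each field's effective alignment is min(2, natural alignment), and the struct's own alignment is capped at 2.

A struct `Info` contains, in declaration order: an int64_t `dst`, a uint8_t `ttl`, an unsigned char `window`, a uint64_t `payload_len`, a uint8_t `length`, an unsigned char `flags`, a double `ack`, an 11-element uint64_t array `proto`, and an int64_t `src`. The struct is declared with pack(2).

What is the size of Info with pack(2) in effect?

dst at 0 (size 8, align 2) → ends 8
ttl at 8 (size 1, align 1) → ends 9
window at 9 (size 1, align 1) → ends 10
payload_len at 10 (size 8, align 2) → ends 18
length at 18 (size 1, align 1) → ends 19
flags at 19 (size 1, align 1) → ends 20
ack at 20 (size 8, align 2) → ends 28
proto at 28 (size 88, align 2) → ends 116
src at 116 (size 8, align 2) → ends 124
total 124 bytes, alignment 2

124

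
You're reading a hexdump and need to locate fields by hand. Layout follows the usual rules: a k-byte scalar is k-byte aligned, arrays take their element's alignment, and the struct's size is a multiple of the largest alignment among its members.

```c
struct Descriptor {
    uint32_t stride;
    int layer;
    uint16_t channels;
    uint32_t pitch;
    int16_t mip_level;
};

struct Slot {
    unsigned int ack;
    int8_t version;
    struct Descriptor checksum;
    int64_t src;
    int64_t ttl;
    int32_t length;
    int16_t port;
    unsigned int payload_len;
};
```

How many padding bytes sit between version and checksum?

3

Descriptor: @0: stride [4B, align 4] → 4; @4: layer [4B, align 4] → 8; @8: channels [2B, align 2] → 10; +2 pad (align 4); @12: pitch [4B, align 4] → 16; @16: mip_level [2B, align 2] → 18; +2 tail pad (align 4); size 20, align 4
@0: ack [4B, align 4] → 4
@4: version [1B, align 1] → 5
+3 pad (align 4)
@8: checksum [20B, align 4] → 28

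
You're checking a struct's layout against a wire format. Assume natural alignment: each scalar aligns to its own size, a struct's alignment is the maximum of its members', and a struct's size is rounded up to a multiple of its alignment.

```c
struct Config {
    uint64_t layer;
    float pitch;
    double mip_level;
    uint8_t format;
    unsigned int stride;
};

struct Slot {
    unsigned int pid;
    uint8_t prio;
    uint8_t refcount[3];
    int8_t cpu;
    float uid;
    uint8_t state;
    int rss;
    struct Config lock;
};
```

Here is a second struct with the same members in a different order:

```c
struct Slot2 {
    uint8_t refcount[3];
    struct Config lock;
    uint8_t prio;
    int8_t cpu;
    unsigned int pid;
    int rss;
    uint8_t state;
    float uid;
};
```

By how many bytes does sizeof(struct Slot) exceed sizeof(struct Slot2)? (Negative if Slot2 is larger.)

Config: @0: layer [8B, align 8] → 8; @8: pitch [4B, align 4] → 12; +4 pad (align 8); @16: mip_level [8B, align 8] → 24; @24: format [1B, align 1] → 25; +3 pad (align 4); @28: stride [4B, align 4] → 32; size 32, align 8
@0: pid [4B, align 4] → 4
@4: prio [1B, align 1] → 5
@5: refcount [3B, align 1] → 8
@8: cpu [1B, align 1] → 9
+3 pad (align 4)
@12: uid [4B, align 4] → 16
@16: state [1B, align 1] → 17
+3 pad (align 4)
@20: rss [4B, align 4] → 24
@24: lock [32B, align 8] → 56
size 56, align 8
— Slot2 —
@0: refcount [3B, align 1] → 3
+5 pad (align 8)
@8: lock [32B, align 8] → 40
@40: prio [1B, align 1] → 41
@41: cpu [1B, align 1] → 42
+2 pad (align 4)
@44: pid [4B, align 4] → 48
@48: rss [4B, align 4] → 52
@52: state [1B, align 1] → 53
+3 pad (align 4)
@56: uid [4B, align 4] → 60
+4 tail pad (align 8)
size 64, align 8
56 − 64 = -8

-8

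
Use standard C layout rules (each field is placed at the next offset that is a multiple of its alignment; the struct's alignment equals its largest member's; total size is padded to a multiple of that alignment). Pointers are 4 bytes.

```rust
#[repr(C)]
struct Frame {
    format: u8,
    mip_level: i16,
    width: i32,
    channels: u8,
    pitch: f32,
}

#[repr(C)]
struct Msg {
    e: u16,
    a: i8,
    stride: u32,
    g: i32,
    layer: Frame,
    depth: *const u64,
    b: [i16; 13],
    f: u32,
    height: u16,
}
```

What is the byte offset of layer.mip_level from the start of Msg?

Frame: format at 0 (size 1, align 1) → ends 1; pad 1 to align 2 for mip_level; mip_level at 2 (size 2, align 2) → ends 4; width at 4 (size 4, align 4) → ends 8; channels at 8 (size 1, align 1) → ends 9; pad 3 to align 4 for pitch; pitch at 12 (size 4, align 4) → ends 16; total 16 bytes, alignment 4
e at 0 (size 2, align 2) → ends 2
a at 2 (size 1, align 1) → ends 3
pad 1 to align 4 for stride
stride at 4 (size 4, align 4) → ends 8
g at 8 (size 4, align 4) → ends 12
layer at 12 (size 16, align 4) → ends 28
within Frame: mip_level at 2
12 + 2 = 14

14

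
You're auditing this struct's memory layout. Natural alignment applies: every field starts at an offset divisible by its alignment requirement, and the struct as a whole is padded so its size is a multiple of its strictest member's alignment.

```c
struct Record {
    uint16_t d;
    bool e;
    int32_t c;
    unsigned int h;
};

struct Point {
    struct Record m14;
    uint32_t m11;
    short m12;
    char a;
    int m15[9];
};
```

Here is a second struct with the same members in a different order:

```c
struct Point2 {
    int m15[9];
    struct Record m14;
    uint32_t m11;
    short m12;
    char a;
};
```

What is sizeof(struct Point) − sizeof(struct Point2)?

0

Record: d at 0 (size 2, align 2) → ends 2; e at 2 (size 1, align 1) → ends 3; pad 1 to align 4 for c; c at 4 (size 4, align 4) → ends 8; h at 8 (size 4, align 4) → ends 12; total 12 bytes, alignment 4
m14 at 0 (size 12, align 4) → ends 12
m11 at 12 (size 4, align 4) → ends 16
m12 at 16 (size 2, align 2) → ends 18
a at 18 (size 1, align 1) → ends 19
pad 1 to align 4 for m15
m15 at 20 (size 36, align 4) → ends 56
total 56 bytes, alignment 4
— Point2 —
m15 at 0 (size 36, align 4) → ends 36
m14 at 36 (size 12, align 4) → ends 48
m11 at 48 (size 4, align 4) → ends 52
m12 at 52 (size 2, align 2) → ends 54
a at 54 (size 1, align 1) → ends 55
tail pad 1 to reach multiple of 4
total 56 bytes, alignment 4
56 − 56 = 0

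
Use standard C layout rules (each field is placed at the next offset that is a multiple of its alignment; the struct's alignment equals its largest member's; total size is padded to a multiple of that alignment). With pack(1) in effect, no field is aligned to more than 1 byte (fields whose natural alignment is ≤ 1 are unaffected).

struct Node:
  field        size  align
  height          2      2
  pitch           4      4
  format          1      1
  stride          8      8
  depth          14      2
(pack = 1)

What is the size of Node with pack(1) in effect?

height at 0 (size 2, align 1) → ends 2
pitch at 2 (size 4, align 1) → ends 6
format at 6 (size 1, align 1) → ends 7
stride at 7 (size 8, align 1) → ends 15
depth at 15 (size 14, align 1) → ends 29
total 29 bytes, alignment 1

29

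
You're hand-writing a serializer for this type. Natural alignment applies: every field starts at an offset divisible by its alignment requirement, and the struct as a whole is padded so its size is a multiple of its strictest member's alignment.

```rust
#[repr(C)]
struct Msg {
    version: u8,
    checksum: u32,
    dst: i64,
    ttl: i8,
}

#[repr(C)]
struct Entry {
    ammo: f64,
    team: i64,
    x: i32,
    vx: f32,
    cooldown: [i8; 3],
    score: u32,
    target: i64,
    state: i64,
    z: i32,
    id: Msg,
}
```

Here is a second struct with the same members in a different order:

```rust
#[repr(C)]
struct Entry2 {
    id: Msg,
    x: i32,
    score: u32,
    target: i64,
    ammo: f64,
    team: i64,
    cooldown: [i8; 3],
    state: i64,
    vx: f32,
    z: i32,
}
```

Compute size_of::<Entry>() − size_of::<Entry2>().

Msg: @0: version [1B, align 1] → 1; +3 pad (align 4); @4: checksum [4B, align 4] → 8; @8: dst [8B, align 8] → 16; @16: ttl [1B, align 1] → 17; +7 tail pad (align 8); size 24, align 8
@0: ammo [8B, align 8] → 8
@8: team [8B, align 8] → 16
@16: x [4B, align 4] → 20
@20: vx [4B, align 4] → 24
@24: cooldown [3B, align 1] → 27
+1 pad (align 4)
@28: score [4B, align 4] → 32
@32: target [8B, align 8] → 40
@40: state [8B, align 8] → 48
@48: z [4B, align 4] → 52
+4 pad (align 8)
@56: id [24B, align 8] → 80
size 80, align 8
— Entry2 —
@0: id [24B, align 8] → 24
@24: x [4B, align 4] → 28
@28: score [4B, align 4] → 32
@32: target [8B, align 8] → 40
@40: ammo [8B, align 8] → 48
@48: team [8B, align 8] → 56
@56: cooldown [3B, align 1] → 59
+5 pad (align 8)
@64: state [8B, align 8] → 72
@72: vx [4B, align 4] → 76
@76: z [4B, align 4] → 80
size 80, align 8
80 − 80 = 0

0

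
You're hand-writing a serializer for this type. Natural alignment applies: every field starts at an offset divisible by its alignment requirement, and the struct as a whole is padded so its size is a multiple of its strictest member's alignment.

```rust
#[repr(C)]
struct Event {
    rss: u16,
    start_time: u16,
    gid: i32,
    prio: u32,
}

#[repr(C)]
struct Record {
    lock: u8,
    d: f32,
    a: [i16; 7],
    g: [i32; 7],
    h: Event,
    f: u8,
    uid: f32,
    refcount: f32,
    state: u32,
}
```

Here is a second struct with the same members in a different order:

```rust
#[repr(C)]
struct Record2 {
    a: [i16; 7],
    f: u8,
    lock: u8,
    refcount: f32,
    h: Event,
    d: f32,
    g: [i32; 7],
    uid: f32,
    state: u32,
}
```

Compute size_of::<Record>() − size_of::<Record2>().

Event: 0..2  rss  (2B, 2-aligned); 2..4  start_time  (2B, 2-aligned); 4..8  gid  (4B, 4-aligned); 8..12  prio  (4B, 4-aligned); sizeof = 12, alignof = 4
0..1  lock  (1B, 1-aligned)
1..4  -- padding (3B)
4..8  d  (4B, 4-aligned)
8..22  a  (14B, 2-aligned)
22..24  -- padding (2B)
24..52  g  (28B, 4-aligned)
52..64  h  (12B, 4-aligned)
64..65  f  (1B, 1-aligned)
65..68  -- padding (3B)
68..72  uid  (4B, 4-aligned)
72..76  refcount  (4B, 4-aligned)
76..80  state  (4B, 4-aligned)
sizeof = 80, alignof = 4
— Record2 —
0..14  a  (14B, 2-aligned)
14..15  f  (1B, 1-aligned)
15..16  lock  (1B, 1-aligned)
16..20  refcount  (4B, 4-aligned)
20..32  h  (12B, 4-aligned)
32..36  d  (4B, 4-aligned)
36..64  g  (28B, 4-aligned)
64..68  uid  (4B, 4-aligned)
68..72  state  (4B, 4-aligned)
sizeof = 72, alignof = 4
80 − 72 = 8

8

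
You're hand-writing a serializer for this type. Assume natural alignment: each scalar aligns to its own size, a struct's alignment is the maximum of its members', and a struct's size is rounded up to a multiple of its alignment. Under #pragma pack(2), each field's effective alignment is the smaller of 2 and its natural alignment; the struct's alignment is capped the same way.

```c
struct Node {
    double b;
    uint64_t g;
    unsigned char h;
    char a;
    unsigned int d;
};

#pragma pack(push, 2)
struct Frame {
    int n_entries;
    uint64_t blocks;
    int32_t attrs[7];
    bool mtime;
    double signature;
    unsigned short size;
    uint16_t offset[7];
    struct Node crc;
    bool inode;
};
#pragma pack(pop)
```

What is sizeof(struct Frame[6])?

552

Node: b at 0 (size 8, align 8) → ends 8; g at 8 (size 8, align 8) → ends 16; h at 16 (size 1, align 1) → ends 17; a at 17 (size 1, align 1) → ends 18; pad 2 to align 4 for d; d at 20 (size 4, align 4) → ends 24; total 24 bytes, alignment 8
n_entries at 0 (size 4, align 2) → ends 4
blocks at 4 (size 8, align 2) → ends 12
attrs at 12 (size 28, align 2) → ends 40
mtime at 40 (size 1, align 1) → ends 41
pad 1 to align 2 for signature
signature at 42 (size 8, align 2) → ends 50
size at 50 (size 2, align 2) → ends 52
offset at 52 (size 14, align 2) → ends 66
crc at 66 (size 24, align 2) → ends 90
inode at 90 (size 1, align 1) → ends 91
tail pad 1 to reach multiple of 2
total 92 bytes, alignment 2
array of 6: 6 × 92 = 552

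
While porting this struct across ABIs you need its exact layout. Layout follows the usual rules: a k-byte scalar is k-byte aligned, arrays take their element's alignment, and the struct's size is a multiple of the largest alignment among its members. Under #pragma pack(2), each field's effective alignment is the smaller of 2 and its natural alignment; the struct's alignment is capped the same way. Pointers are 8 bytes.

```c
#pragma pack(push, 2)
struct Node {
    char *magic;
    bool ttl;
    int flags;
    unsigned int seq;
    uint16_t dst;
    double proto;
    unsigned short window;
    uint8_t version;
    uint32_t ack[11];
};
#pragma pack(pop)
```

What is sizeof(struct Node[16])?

0..8  magic  (8B, 2-aligned)
8..9  ttl  (1B, 1-aligned)
9..10  -- padding (1B)
10..14  flags  (4B, 2-aligned)
14..18  seq  (4B, 2-aligned)
18..20  dst  (2B, 2-aligned)
20..28  proto  (8B, 2-aligned)
28..30  window  (2B, 2-aligned)
30..31  version  (1B, 1-aligned)
31..32  -- padding (1B)
32..76  ack  (44B, 2-aligned)
sizeof = 76, alignof = 2
array of 16: 16 × 76 = 1216

1216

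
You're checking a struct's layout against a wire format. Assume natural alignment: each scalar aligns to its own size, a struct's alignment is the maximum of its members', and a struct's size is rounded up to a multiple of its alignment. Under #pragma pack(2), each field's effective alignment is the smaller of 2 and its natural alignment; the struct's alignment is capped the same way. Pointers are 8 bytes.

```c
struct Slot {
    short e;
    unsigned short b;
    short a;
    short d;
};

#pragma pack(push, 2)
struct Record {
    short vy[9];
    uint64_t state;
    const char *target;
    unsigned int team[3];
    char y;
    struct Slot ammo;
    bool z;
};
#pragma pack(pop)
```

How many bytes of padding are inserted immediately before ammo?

1

Slot: 0..2  e  (2B, 2-aligned); 2..4  b  (2B, 2-aligned); 4..6  a  (2B, 2-aligned); 6..8  d  (2B, 2-aligned); sizeof = 8, alignof = 2
0..18  vy  (18B, 2-aligned)
18..26  state  (8B, 2-aligned)
26..34  target  (8B, 2-aligned)
34..46  team  (12B, 2-aligned)
46..47  y  (1B, 1-aligned)
47..48  -- padding (1B)
48..56  ammo  (8B, 2-aligned)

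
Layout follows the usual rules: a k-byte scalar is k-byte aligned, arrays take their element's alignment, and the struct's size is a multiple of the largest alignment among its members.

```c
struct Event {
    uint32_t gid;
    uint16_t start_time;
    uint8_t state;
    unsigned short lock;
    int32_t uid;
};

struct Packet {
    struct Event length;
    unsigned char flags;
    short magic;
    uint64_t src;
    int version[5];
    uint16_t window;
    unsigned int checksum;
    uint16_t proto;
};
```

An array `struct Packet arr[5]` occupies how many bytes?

320

Event: gid at 0 (size 4, align 4) → ends 4; start_time at 4 (size 2, align 2) → ends 6; state at 6 (size 1, align 1) → ends 7; pad 1 to align 2 for lock; lock at 8 (size 2, align 2) → ends 10; pad 2 to align 4 for uid; uid at 12 (size 4, align 4) → ends 16; total 16 bytes, alignment 4
length at 0 (size 16, align 4) → ends 16
flags at 16 (size 1, align 1) → ends 17
pad 1 to align 2 for magic
magic at 18 (size 2, align 2) → ends 20
pad 4 to align 8 for src
src at 24 (size 8, align 8) → ends 32
version at 32 (size 20, align 4) → ends 52
window at 52 (size 2, align 2) → ends 54
pad 2 to align 4 for checksum
checksum at 56 (size 4, align 4) → ends 60
proto at 60 (size 2, align 2) → ends 62
tail pad 2 to reach multiple of 8
total 64 bytes, alignment 8
array of 5: 5 × 64 = 320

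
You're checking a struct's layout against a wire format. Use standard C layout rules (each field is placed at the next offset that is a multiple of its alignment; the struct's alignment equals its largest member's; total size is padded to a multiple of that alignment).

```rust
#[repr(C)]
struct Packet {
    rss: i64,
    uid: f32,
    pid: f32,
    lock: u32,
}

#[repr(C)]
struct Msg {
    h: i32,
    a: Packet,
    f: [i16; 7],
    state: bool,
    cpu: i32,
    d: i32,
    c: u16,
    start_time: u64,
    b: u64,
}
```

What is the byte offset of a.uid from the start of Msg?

16

Packet: 0..8  rss  (8B, 8-aligned); 8..12  uid  (4B, 4-aligned); 12..16  pid  (4B, 4-aligned); 16..20  lock  (4B, 4-aligned); 20..24  -- tail padding (4B); sizeof = 24, alignof = 8
0..4  h  (4B, 4-aligned)
4..8  -- padding (4B)
8..32  a  (24B, 8-aligned)
within Packet: uid at 8
8 + 8 = 16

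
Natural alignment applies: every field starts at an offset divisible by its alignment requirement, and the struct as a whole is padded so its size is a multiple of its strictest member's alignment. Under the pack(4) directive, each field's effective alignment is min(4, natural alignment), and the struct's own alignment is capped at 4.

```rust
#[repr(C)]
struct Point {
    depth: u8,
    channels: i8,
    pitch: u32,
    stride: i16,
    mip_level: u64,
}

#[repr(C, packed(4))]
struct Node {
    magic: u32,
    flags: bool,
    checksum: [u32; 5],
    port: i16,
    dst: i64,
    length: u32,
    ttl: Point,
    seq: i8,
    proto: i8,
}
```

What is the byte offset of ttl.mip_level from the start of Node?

Point: depth at 0 (size 1, align 1) → ends 1; channels at 1 (size 1, align 1) → ends 2; pad 2 to align 4 for pitch; pitch at 4 (size 4, align 4) → ends 8; stride at 8 (size 2, align 2) → ends 10; pad 6 to align 8 for mip_level; mip_level at 16 (size 8, align 8) → ends 24; total 24 bytes, alignment 8
magic at 0 (size 4, align 4) → ends 4
flags at 4 (size 1, align 1) → ends 5
pad 3 to align 4 for checksum
checksum at 8 (size 20, align 4) → ends 28
port at 28 (size 2, align 2) → ends 30
pad 2 to align 4 for dst
dst at 32 (size 8, align 4) → ends 40
length at 40 (size 4, align 4) → ends 44
ttl at 44 (size 24, align 4) → ends 68
within Point: mip_level at 16
44 + 16 = 60

60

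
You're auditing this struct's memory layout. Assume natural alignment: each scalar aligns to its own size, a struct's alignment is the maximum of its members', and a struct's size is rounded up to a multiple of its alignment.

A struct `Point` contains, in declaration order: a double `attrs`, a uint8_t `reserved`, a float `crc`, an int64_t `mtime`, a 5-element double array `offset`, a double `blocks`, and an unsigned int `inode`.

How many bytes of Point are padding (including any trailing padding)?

0..8  attrs  (8B, 8-aligned)
8..9  reserved  (1B, 1-aligned)
9..12  -- padding (3B)
12..16  crc  (4B, 4-aligned)
16..24  mtime  (8B, 8-aligned)
24..64  offset  (40B, 8-aligned)
64..72  blocks  (8B, 8-aligned)
72..76  inode  (4B, 4-aligned)
76..80  -- tail padding (4B)
sizeof = 80, alignof = 8
data bytes 73, size 80 → padding 7

7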